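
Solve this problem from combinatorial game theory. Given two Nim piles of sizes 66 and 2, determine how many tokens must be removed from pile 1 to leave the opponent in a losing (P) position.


Piles: 66 and 2
Current XOR: 66 XOR 2 = 64 (non-zero, so this is an N-position).
To make the XOR zero, we need to find a move that balances the piles.
For pile 1 (size 66): target = 66 XOR 64 = 2
We reduce pile 1 from 66 to 2.
Tokens removed: 66 - 2 = 64
Verification: 2 XOR 2 = 0

64


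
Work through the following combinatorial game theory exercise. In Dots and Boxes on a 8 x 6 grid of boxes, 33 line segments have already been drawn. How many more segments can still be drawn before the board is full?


Grid: 8 x 6 boxes, i.e. 9 rows and 7 columns of dots.
Horizontal edges: (rows + 1) * cols = 9 * 6 = 54
Vertical edges: rows * (cols + 1) = 8 * 7 = 56
Total edges: 54 + 56 = 110
Edges drawn: 33
Remaining: 110 - 33 = 77

77


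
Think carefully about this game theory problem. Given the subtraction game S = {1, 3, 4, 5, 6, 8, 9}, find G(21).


The subtraction set is S = {1, 3, 4, 5, 6, 8, 9}.
G(k) = mex{ G(k - s) : s in S, s <= k }. We compute iteratively: G(0) = 0.
G(1) = mex({0}) = 1
G(2) = mex({1}) = 0
G(3) = mex({0}) = 1
G(4) = mex({0, 1}) = 2
G(5) = mex({0, 1, 2}) = 3
G(6) = mex({0, 1, 3}) = 2
G(7) = mex({0, 1, 2}) = 3
G(8) = mex({0, 1, 2, 3}) = 4
G(9) = mex({0, 1, 2, 3, 4}) = 5
G(10) = mex({0, 1, 2, 3, 5}) = 4
G(11) = mex({0, 1, 2, 3, 4}) = 5
G(12) = mex({1, 2, 3, 4, 5}) = 0
G(13) = mex({0, 2, 3, 4, 5}) = 1
G(14) = mex({1, 2, 3, 4, 5}) = 0
G(15) = mex({0, 2, 3, 4, 5}) = 1
G(16) = mex({0, 1, 3, 4, 5}) = 2
G(17) = mex({0, 1, 2, 4, 5}) = 3
G(18) = mex({0, 1, 3, 4, 5}) = 2
G(19) = mex({0, 1, 2, 4, 5}) = 3
G(20) = mex({0, 1, 2, 3, 5}) = 4
Observe that G(12)..G(20) = 0, 1, 0, 1, 2, 3, 2, 3, 4 repeats G(0)..G(8) = 0, 1, 0, 1, 2, 3, 2, 3, 4.
For k >= max(S) = 9, G(k) is determined by the previous 9 values G(k-9)..G(k-1); a window of 9 consecutive values has recurred shifted by 12, so by induction G(k + 12) = G(k) for all k >= 0: the sequence is periodic from the start with period 12.
One period: G(0..11) = 0, 1, 0, 1, 2, 3, 2, 3, 4, 5, 4, 5.
21 mod 12 = 9, so G(21) = G(9) = 5.

5


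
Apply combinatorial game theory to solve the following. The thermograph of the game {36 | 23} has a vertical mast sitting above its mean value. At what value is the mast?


Game = {36 | 23}, a switch {a | b} with numbers a > b.
Its thermograph has left wall a - t and right wall b + t, which meet at t = (a - b)/2, where both equal (a + b)/2. So the mast (mean value) is at (a + b)/2.
Mean = (36 + (23))/2 = 59/2 = 59/2

59/2


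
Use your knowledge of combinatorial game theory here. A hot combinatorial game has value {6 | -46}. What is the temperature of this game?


The game is {6 | -46}, a switch {a | b} with numbers a > b.
Cooling {a | b} by t gives {a - t | b + t}, which stops being hot when a - t = b + t, i.e. at t = (a - b)/2. So the temperature of a switch is (a - b)/2.
Temperature = (Left option - Right option) / 2
= (6 - (-46)) / 2
= 52 / 2
= 26

26


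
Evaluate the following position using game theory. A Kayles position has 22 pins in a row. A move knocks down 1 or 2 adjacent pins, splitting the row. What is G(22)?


Kayles: a move removes 1 or 2 adjacent pins from a contiguous row.
Removing pins from a row of k leaves two independent rows (a, b) with a + b = k - 1 (one pin) or a + b = k - 2 (two pins); an end removal gives a = 0.
By Sprague-Grundy, G(k) = mex{ G(a) XOR G(b) } over all these splits. G(0) = 0.
G(1): splits (0,0):0^0=0 -> mex({0}) = 1
G(2): splits (0,1):0^1=1 (0,0):0^0=0 -> mex({0, 1}) = 2
G(3): splits (0,2):0^2=2 (1,1):1^1=0 (0,1):0^1=1 -> mex({0, 1, 2}) = 3
G(4): splits (0,3):0^3=3 (1,2):1^2=3 (0,2):0^2=2 (1,1):1^1=0 -> mex({0, 2, 3}) = 1
G(5): splits (0,4):0^1=1 (1,3):1^3=2 (2,2):2^2=0 (0,3):0^3=3 (1,2):1^2=3 -> mex({0, 1, 2, 3}) = 4
G(6) = mex({0, 1, 2, 4}) = 3
G(7) = mex({0, 1, 3, 4, 5}) = 2
G(8) = mex({0, 2, 3, 5, 6}) = 1
G(9) = mex({0, 1, 2, 3, 6, 7}) = 4
G(10) = mex({0, 1, 3, 4, 5, 7}) = 2
G(11) = mex({0, 1, 2, 3, 4, 5}) = 6
G(12) = mex({0, 1, 2, 3, 5, 6, 7}) = 4
G(13) = mex({0, 2, 3, 4, 6, 7}) = 1
G(14) = mex({0, 1, 4, 5, 6, 7}) = 2
G(15) = mex({0, 1, 2, 3, 4, 5, 6}) = 7
G(16) = mex({0, 2, 3, 5, 6, 7}) = 1
G(17) = mex({0, 1, 2, 3, 5, 6, 7}) = 4
G(18) = mex({0, 1, 2, 4, 5, 6}) = 3
G(19) = mex({0, 1, 3, 4, 5, 7}) = 2
G(20) = mex({0, 2, 3, 4, 5, 6, 7}) = 1
G(21) = mex({0, 1, 2, 3, 5, 6, 7}) = 4
G(22) = mex({0, 1, 2, 3, 4, 5, 7}) = 6
Therefore G(22) = 6.

6


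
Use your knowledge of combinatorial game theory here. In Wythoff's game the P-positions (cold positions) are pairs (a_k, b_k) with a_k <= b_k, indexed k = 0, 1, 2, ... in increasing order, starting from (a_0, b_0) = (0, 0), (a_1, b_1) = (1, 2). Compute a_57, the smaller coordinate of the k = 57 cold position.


By Wythoff's theorem, a_k = floor(k * phi) and b_k = floor(k * phi^2) = a_k + k, where phi = (1 + sqrt(5))/2 is the golden ratio.
phi = (1 + sqrt(5))/2 = 1.618034
k = 57
k * phi = 57 * 1.618034 = 92.227937
a_57 = floor(k * phi) = 92

92


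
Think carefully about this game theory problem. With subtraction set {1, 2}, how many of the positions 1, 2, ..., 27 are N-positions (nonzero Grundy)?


Subtraction set S = {1, 2}, so G(n) = n mod 3.
G(n) = 0 when n is a multiple of 3.
Multiples of 3 in [1, 27]: 9
N-positions (nonzero Grundy) = 27 - 9 = 18

18


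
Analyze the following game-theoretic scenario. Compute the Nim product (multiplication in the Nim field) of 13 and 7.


Nim multiplication is bilinear over XOR: (u XOR v) * w = (u*w) XOR (v*w).
So we split each operand into its bit components and XOR the pairwise Nim products.
13 = 1 + 4 + 8 (as XOR of powers of 2).
7 = 1 + 2 + 4 (as XOR of powers of 2).
Using the standard Nim-product table on single bits:
  2*2 = 3,   2*4 = 8,   2*8 = 12,
  4*4 = 6,   4*8 = 11,  8*8 = 13,
and  1*x = x (identity), k*l = l*k (commutative).
Pairwise Nim products:
  1 * 1 = 1
  1 * 2 = 2
  1 * 4 = 4
  4 * 1 = 4
  4 * 2 = 8
  4 * 4 = 6
  8 * 1 = 8
  8 * 2 = 12
  8 * 4 = 11
XOR them: 1 XOR 2 XOR 4 XOR 4 XOR 8 XOR 6 XOR 8 XOR 12 XOR 11 = 2.
Result: 13 * 7 = 2 (in Nim).

2


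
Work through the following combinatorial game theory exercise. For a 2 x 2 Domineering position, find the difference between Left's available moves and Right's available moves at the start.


Board is 2 x 2 (rows x cols).
Left (vertical) placements: (rows-1) * cols = 1 * 2 = 2
Right (horizontal) placements: rows * (cols-1) = 2 * 1 = 2
Advantage = Left - Right = 2 - 2 = 0

0


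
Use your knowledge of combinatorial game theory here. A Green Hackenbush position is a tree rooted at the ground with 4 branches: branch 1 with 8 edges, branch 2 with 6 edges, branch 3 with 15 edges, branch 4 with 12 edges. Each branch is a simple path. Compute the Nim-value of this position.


The tree has 4 branches from the ground vertex.
In Green Hackenbush, the Nim-value of a simple path of length k is k.
Branch 1: length 8, Nim-value = 8
Branch 2: length 6, Nim-value = 6
Branch 3: length 15, Nim-value = 15
Branch 4: length 12, Nim-value = 12
Total Nim-value = XOR of all branch values:
0 XOR 8 = 8
8 XOR 6 = 14
14 XOR 15 = 1
1 XOR 12 = 13
Nim-value of the tree = 13

13


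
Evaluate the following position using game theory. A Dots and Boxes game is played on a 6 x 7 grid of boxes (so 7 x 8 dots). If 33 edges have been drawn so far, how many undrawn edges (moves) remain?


Grid: 6 x 7 boxes, i.e. 7 rows and 8 columns of dots.
Horizontal edges: (rows + 1) * cols = 7 * 7 = 49
Vertical edges: rows * (cols + 1) = 6 * 8 = 48
Total edges: 49 + 48 = 97
Edges drawn: 33
Remaining: 97 - 33 = 64

64


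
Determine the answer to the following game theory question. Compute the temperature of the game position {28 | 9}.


The game is {28 | 9}, a switch {a | b} with numbers a > b.
Cooling {a | b} by t gives {a - t | b + t}, which stops being hot when a - t = b + t, i.e. at t = (a - b)/2. So the temperature of a switch is (a - b)/2.
Temperature = (Left option - Right option) / 2
= (28 - (9)) / 2
= 19 / 2
= 19/2

19/2


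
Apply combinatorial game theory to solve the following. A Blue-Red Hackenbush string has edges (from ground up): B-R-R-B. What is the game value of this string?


Edges (from ground): B-R-R-B
By Berlekamp's sign-expansion rule, a Blue-Red Hackenbush stalk has the value of the surreal number whose sign sequence is the edge sequence with B -> + and R -> -.
Sign sequence: +--+
Trace the sign expansion in the surreal number tree, starting from 0:
Edge 1: B (sign +) -> bounds (0, +inf), value = 1
Edge 2: R (sign -) -> bounds (0, 1), value = 1/2
Edge 3: R (sign -) -> bounds (0, 1/2), value = 1/4
Edge 4: B (sign +) -> bounds (1/4, 1/2), value = 3/8
Game value = 3/8

3/8


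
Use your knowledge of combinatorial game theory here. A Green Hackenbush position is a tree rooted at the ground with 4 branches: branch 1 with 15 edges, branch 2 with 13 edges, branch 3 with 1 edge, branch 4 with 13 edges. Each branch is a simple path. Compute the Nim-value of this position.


The tree has 4 branches from the ground vertex.
In Green Hackenbush, the Nim-value of a simple path of length k is k.
Branch 1: length 15, Nim-value = 15
Branch 2: length 13, Nim-value = 13
Branch 3: length 1, Nim-value = 1
Branch 4: length 13, Nim-value = 13
Total Nim-value = XOR of all branch values:
0 XOR 15 = 15
15 XOR 13 = 2
2 XOR 1 = 3
3 XOR 13 = 14
Nim-value of the tree = 14

14


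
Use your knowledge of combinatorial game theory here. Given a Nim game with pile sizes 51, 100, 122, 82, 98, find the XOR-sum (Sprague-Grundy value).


We need the XOR (exclusive or) of all pile sizes.
After XOR-ing pile 1 (size 51): 0 XOR 51 = 51
After XOR-ing pile 2 (size 100): 51 XOR 100 = 87
After XOR-ing pile 3 (size 122): 87 XOR 122 = 45
After XOR-ing pile 4 (size 82): 45 XOR 82 = 127
After XOR-ing pile 5 (size 98): 127 XOR 98 = 29
The Nim-value of this position is 29.

29


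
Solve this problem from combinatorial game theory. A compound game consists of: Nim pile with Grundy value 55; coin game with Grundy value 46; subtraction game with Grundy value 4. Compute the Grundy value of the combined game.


By the Sprague-Grundy theorem, the Grundy value of a sum of games is the XOR of individual Grundy values.
Nim pile: Grundy value = 55. Running XOR: 0 XOR 55 = 55
coin game: Grundy value = 46. Running XOR: 55 XOR 46 = 25
subtraction game: Grundy value = 4. Running XOR: 25 XOR 4 = 29
The combined Grundy value is 29.

29


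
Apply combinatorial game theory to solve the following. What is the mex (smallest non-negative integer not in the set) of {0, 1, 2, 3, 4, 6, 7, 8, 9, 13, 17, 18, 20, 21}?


Set = {0, 1, 2, 3, 4, 6, 7, 8, 9, 13, 17, 18, 20, 21}
0 is in the set.
1 is in the set.
2 is in the set.
3 is in the set.
4 is in the set.
5 is NOT in the set. This is the mex.
mex = 5

5


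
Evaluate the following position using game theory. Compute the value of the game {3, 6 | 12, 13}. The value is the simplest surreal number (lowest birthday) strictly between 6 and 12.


Left options: {3, 6}, max = 6
Right options: {12, 13}, min = 12
All options are numbers and max(Left) < min(Right), so by the simplicity theorem the value is the simplest (earliest-born) number strictly between 6 and 12.
Integers 7 through 11 all lie strictly between 6 and 12.
Among integers, the simplest (lowest birthday = smallest |n|; 0 is born on day 0, +-n on day n) is 7.
No non-integer in the interval can be simpler: if x is a non-integer in the interval, then floor(x) or ceil(x) also lies in the interval (the interval contains an integer), and both are proper prefixes of x's sign expansion, i.e. born earlier. So the game value is 7.
Game value = 7

7


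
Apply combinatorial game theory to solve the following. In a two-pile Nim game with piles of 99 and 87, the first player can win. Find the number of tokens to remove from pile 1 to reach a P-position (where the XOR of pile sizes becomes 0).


Piles: 99 and 87
Current XOR: 99 XOR 87 = 52 (non-zero, so this is an N-position).
To make the XOR zero, we need to find a move that balances the piles.
For pile 1 (size 99): target = 99 XOR 52 = 87
We reduce pile 1 from 99 to 87.
Tokens removed: 99 - 87 = 12
Verification: 87 XOR 87 = 0

12


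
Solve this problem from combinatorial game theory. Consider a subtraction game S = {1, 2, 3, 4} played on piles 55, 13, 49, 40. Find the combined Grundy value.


Subtraction set: {1, 2, 3, 4}
For this subtraction set, G(n) = n mod 5 (period = max + 1 = 5).
Pile 1 (size 55): G(55) = 55 mod 5 = 0
Pile 2 (size 13): G(13) = 13 mod 5 = 3
Pile 3 (size 49): G(49) = 49 mod 5 = 4
Pile 4 (size 40): G(40) = 40 mod 5 = 0
Total Grundy value = XOR of all: 0 XOR 3 XOR 4 XOR 0 = 7

7


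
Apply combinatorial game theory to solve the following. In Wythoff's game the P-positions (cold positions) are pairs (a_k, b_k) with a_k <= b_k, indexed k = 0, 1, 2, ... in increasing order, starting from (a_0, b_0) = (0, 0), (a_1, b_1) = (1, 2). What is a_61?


By Wythoff's theorem, a_k = floor(k * phi) and b_k = floor(k * phi^2) = a_k + k, where phi = (1 + sqrt(5))/2 is the golden ratio.
phi = (1 + sqrt(5))/2 = 1.618034
k = 61
k * phi = 61 * 1.618034 = 98.700073
a_61 = floor(k * phi) = 98

98


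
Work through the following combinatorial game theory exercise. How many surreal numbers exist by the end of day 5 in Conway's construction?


Day 0: {|} = 0 is born. Count = 1.
Day n: the number of surreal numbers born by day n is 2^(n+1) - 1.
By day 0: 2^1 - 1 = 1
By day 1: 2^2 - 1 = 3
By day 2: 2^3 - 1 = 7
By day 3: 2^4 - 1 = 15
By day 4: 2^5 - 1 = 31
By day 5: 2^6 - 1 = 63
By day 5: 63 surreal numbers.

63


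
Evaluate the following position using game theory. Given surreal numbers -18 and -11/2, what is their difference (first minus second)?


x = -18, y = -11/2
Converting to common denominator: 2
x = -36/2, y = -11/2
x - y = -18 - -11/2 = -25/2

-25/2


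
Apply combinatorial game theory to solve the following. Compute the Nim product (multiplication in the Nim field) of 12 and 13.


Nim multiplication is bilinear over XOR: (u XOR v) * w = (u*w) XOR (v*w).
So we split each operand into its bit components and XOR the pairwise Nim products.
12 = 4 + 8 (as XOR of powers of 2).
13 = 1 + 4 + 8 (as XOR of powers of 2).
Using the standard Nim-product table on single bits:
  2*2 = 3,   2*4 = 8,   2*8 = 12,
  4*4 = 6,   4*8 = 11,  8*8 = 13,
and  1*x = x (identity), k*l = l*k (commutative).
Pairwise Nim products:
  4 * 1 = 4
  4 * 4 = 6
  4 * 8 = 11
  8 * 1 = 8
  8 * 4 = 11
  8 * 8 = 13
XOR them: 4 XOR 6 XOR 11 XOR 8 XOR 11 XOR 13 = 7.
Result: 12 * 13 = 7 (in Nim).

7


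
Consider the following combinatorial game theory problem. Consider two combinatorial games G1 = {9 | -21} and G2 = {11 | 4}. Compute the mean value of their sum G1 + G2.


G1 = {9 | -21}, G2 = {11 | 4}
Each is a switch {a | b} with numbers a > b; its mean value is (a + b)/2, and mean value is additive over game sums: m(G1 + G2) = m(G1) + m(G2).
Mean of G1 = (9 + (-21))/2 = -12/2 = -6
Mean of G2 = (11 + (4))/2 = 15/2 = 15/2
Mean of G1 + G2 = -6 + 15/2 = 3/2

3/2


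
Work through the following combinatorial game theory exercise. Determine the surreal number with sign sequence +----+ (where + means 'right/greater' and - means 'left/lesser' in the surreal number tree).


Sign expansion: +----+
Rule: track bounds (lo, hi), initially (-inf, +inf). On '+', the current value becomes lo and we move to the simplest number in (value, hi): value + 1 if hi = +inf, otherwise the midpoint (value + hi)/2. On '-', the current value becomes hi and we move to value - 1 if lo = -inf, otherwise the midpoint (lo + value)/2.
Start at 0.
Step 1: sign = +, move right. Bounds: (0, +inf). Value = 1
Step 2: sign = -, move left. Bounds: (0, 1). Value = 1/2
Step 3: sign = -, move left. Bounds: (0, 1/2). Value = 1/4
Step 4: sign = -, move left. Bounds: (0, 1/4). Value = 1/8
Step 5: sign = -, move left. Bounds: (0, 1/8). Value = 1/16
Step 6: sign = +, move right. Bounds: (1/16, 1/8). Value = 3/32
The surreal number with sign expansion +----+ is 3/32.

3/32


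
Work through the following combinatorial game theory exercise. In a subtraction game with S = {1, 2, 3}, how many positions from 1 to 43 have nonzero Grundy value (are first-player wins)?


Subtraction set S = {1, 2, 3}, so G(n) = n mod 4.
G(n) = 0 when n is a multiple of 4.
Multiples of 4 in [1, 43]: 10
N-positions (nonzero Grundy) = 43 - 10 = 33

33


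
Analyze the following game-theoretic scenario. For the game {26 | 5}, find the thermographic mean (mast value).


Game = {26 | 5}, a switch {a | b} with numbers a > b.
Its thermograph has left wall a - t and right wall b + t, which meet at t = (a - b)/2, where both equal (a + b)/2. So the mast (mean value) is at (a + b)/2.
Mean = (26 + (5))/2 = 31/2 = 31/2

31/2


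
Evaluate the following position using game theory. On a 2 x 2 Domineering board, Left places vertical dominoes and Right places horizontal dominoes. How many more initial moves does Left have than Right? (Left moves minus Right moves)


Board is 2 x 2 (rows x cols).
Left (vertical) placements: (rows-1) * cols = 1 * 2 = 2
Right (horizontal) placements: rows * (cols-1) = 2 * 1 = 2
Advantage = Left - Right = 2 - 2 = 0

0


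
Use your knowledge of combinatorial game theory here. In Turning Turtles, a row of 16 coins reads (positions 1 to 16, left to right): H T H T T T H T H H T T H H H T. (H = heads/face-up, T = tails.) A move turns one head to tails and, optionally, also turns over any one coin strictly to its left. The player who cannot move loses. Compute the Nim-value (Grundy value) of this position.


Coins: H T H T T T H T H H T T H H H T
Key fact: a single head at position k behaves exactly like a Nim heap of size k (turning it to T and optionally flipping a coin at j < k corresponds to moving the heap from k to j, or to 0), and heads combine as a disjunctive sum (two heads at the same place would cancel, matching j XOR j = 0). So the Nim-value is the XOR of the 1-indexed positions of the heads.
Face-up positions (1-indexed): [1, 3, 7, 9, 10, 13, 14, 15]
XOR 0 with 1: 0 XOR 1 = 1
XOR 1 with 3: 1 XOR 3 = 2
XOR 2 with 7: 2 XOR 7 = 5
XOR 5 with 9: 5 XOR 9 = 12
XOR 12 with 10: 12 XOR 10 = 6
XOR 6 with 13: 6 XOR 13 = 11
XOR 11 with 14: 11 XOR 14 = 5
XOR 5 with 15: 5 XOR 15 = 10
Nim-value = 10

10


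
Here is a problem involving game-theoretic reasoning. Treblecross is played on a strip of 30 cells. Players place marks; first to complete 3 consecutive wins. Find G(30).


Treblecross: place X on empty cells; 3-in-a-row wins.
Playing within two cells of an existing X lets the opponent win at once, so sensible play treats the cells i-2..i+2 around each X as dead. The player left with no safe cell loses, so this is a normal-play take-away game on strips of safe cells.
Placing X at cell i (0-indexed) of a strip of k safe cells leaves independent strips of sizes max(0, i-2) and max(0, k-i-3). Hence G(k) = mex{ G(max(0,i-2)) XOR G(max(0,k-i-3)) : 0 <= i < k }, with G(0) = 0.
G(1): splits (0,0):0^0=0 -> mex({0}) = 1
G(2): splits (0,0):0^0=0 -> mex({0}) = 1
G(3): splits (0,0):0^0=0 -> mex({0}) = 1
G(4): splits (0,1):0^1=1 (0,0):0^0=0 -> mex({0, 1}) = 2
G(5): splits (0,2):0^1=1 (0,1):0^1=1 (0,0):0^0=0 -> mex({0, 1}) = 2
G(6) = mex({1}) = 0
G(7) = mex({0, 1, 2}) = 3
G(8) = mex({0, 1, 2}) = 3
G(9) = mex({0, 2}) = 1
G(10) = mex({0, 2, 3}) = 1
G(11) = mex({0, 3}) = 1
G(12) = mex({1, 3}) = 0
G(13) = mex({0, 1, 2, 3}) = 4
G(14) = mex({0, 1, 2}) = 3
G(15) = mex({0, 1, 2}) = 3
G(16) = mex({0, 1, 2, 4}) = 3
G(17) = mex({0, 1, 3, 4}) = 2
G(18) = mex({0, 1, 3, 4}) = 2
G(19) = mex({0, 1, 3, 5}) = 2
G(20) = mex({0, 1, 2, 3, 5}) = 4
G(21) = mex({0, 1, 2, 3, 5}) = 4
G(22) = mex({1, 2, 6}) = 0
G(23) = mex({0, 1, 2, 3, 4, 6}) = 5
G(24) = mex({0, 1, 2, 3, 4}) = 5
G(25) = mex({0, 1, 3, 4, 7}) = 2
G(26) = mex({0, 1, 3, 4, 5, 7}) = 2
G(27) = mex({0, 1, 3, 5}) = 2
G(28) = mex({0, 1, 2, 5}) = 3
G(29) = mex({0, 1, 2, 4, 5, 6}) = 3
G(30) = mex({1, 2, 4, 6}) = 0
Therefore G(30) = 0.

0


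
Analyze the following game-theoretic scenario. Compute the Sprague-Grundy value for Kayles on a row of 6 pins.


Kayles: a move removes 1 or 2 adjacent pins from a contiguous row.
Removing pins from a row of k leaves two independent rows (a, b) with a + b = k - 1 (one pin) or a + b = k - 2 (two pins); an end removal gives a = 0.
By Sprague-Grundy, G(k) = mex{ G(a) XOR G(b) } over all these splits. G(0) = 0.
G(1): splits (0,0):0^0=0 -> mex({0}) = 1
G(2): splits (0,1):0^1=1 (0,0):0^0=0 -> mex({0, 1}) = 2
G(3): splits (0,2):0^2=2 (1,1):1^1=0 (0,1):0^1=1 -> mex({0, 1, 2}) = 3
G(4): splits (0,3):0^3=3 (1,2):1^2=3 (0,2):0^2=2 (1,1):1^1=0 -> mex({0, 2, 3}) = 1
G(5): splits (0,4):0^1=1 (1,3):1^3=2 (2,2):2^2=0 (0,3):0^3=3 (1,2):1^2=3 -> mex({0, 1, 2, 3}) = 4
G(6) = mex({0, 1, 2, 4}) = 3
Therefore G(6) = 3.

3


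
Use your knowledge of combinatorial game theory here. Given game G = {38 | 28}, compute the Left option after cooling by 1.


Original game: {38 | 28} (a switch {a | b} with a > b).
Cooling by t (for t below the temperature (a - b)/2 = 5) taxes each move by t: {a | b} cooled by t is {a - t | b + t}.
Cooling amount: t = 1
Cooled Left option: 38 - 1 = 37
Cooled Right option: 28 + 1 = 29
Cooled game: {37 | 29}
Left option = 37

37


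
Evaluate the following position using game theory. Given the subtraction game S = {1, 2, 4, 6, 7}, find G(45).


The subtraction set is S = {1, 2, 4, 6, 7}.
G(k) = mex{ G(k - s) : s in S, s <= k }. We compute iteratively: G(0) = 0.
G(1) = mex({0}) = 1
G(2) = mex({0, 1}) = 2
G(3) = mex({1, 2}) = 0
G(4) = mex({0, 2}) = 1
G(5) = mex({0, 1}) = 2
G(6) = mex({0, 1, 2}) = 3
G(7) = mex({0, 1, 2, 3}) = 4
G(8) = mex({1, 2, 3, 4}) = 0
G(9) = mex({0, 2, 4}) = 1
G(10) = mex({0, 1, 3}) = 2
G(11) = mex({1, 2, 4}) = 0
G(12) = mex({0, 2, 3}) = 1
G(13) = mex({0, 1, 3, 4}) = 2
G(14) = mex({0, 1, 2, 4}) = 3
Observe that G(8)..G(14) = 0, 1, 2, 0, 1, 2, 3 repeats G(0)..G(6) = 0, 1, 2, 0, 1, 2, 3.
For k >= max(S) = 7, G(k) is determined by the previous 7 values G(k-7)..G(k-1); a window of 7 consecutive values has recurred shifted by 8, so by induction G(k + 8) = G(k) for all k >= 0: the sequence is periodic from the start with period 8.
One period: G(0..7) = 0, 1, 2, 0, 1, 2, 3, 4.
45 mod 8 = 5, so G(45) = G(5) = 2.

2


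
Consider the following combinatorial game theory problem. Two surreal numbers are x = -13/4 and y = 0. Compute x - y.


x = -13/4, y = 0
Converting to common denominator: 4
x = -13/4, y = 0/4
x - y = -13/4 - 0 = -13/4

-13/4


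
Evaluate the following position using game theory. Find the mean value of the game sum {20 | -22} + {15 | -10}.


G1 = {20 | -22}, G2 = {15 | -10}
Each is a switch {a | b} with numbers a > b; its mean value is (a + b)/2, and mean value is additive over game sums: m(G1 + G2) = m(G1) + m(G2).
Mean of G1 = (20 + (-22))/2 = -2/2 = -1
Mean of G2 = (15 + (-10))/2 = 5/2 = 5/2
Mean of G1 + G2 = -1 + 5/2 = 3/2

3/2


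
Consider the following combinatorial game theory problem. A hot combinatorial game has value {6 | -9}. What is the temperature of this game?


The game is {6 | -9}, a switch {a | b} with numbers a > b.
Cooling {a | b} by t gives {a - t | b + t}, which stops being hot when a - t = b + t, i.e. at t = (a - b)/2. So the temperature of a switch is (a - b)/2.
Temperature = (Left option - Right option) / 2
= (6 - (-9)) / 2
= 15 / 2
= 15/2

15/2


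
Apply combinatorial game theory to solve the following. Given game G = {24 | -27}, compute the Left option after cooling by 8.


Original game: {24 | -27} (a switch {a | b} with a > b).
Cooling by t (for t below the temperature (a - b)/2 = 51/2) taxes each move by t: {a | b} cooled by t is {a - t | b + t}.
Cooling amount: t = 8
Cooled Left option: 24 - 8 = 16
Cooled Right option: -27 + 8 = -19
Cooled game: {16 | -19}
Left option = 16

16


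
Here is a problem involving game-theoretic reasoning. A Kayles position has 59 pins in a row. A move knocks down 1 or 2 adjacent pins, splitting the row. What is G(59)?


Kayles: a move removes 1 or 2 adjacent pins from a contiguous row.
Removing pins from a row of k leaves two independent rows (a, b) with a + b = k - 1 (one pin) or a + b = k - 2 (two pins); an end removal gives a = 0.
By Sprague-Grundy, G(k) = mex{ G(a) XOR G(b) } over all these splits. G(0) = 0.
G(1): splits (0,0):0^0=0 -> mex({0}) = 1
G(2): splits (0,1):0^1=1 (0,0):0^0=0 -> mex({0, 1}) = 2
G(3): splits (0,2):0^2=2 (1,1):1^1=0 (0,1):0^1=1 -> mex({0, 1, 2}) = 3
G(4): splits (0,3):0^3=3 (1,2):1^2=3 (0,2):0^2=2 (1,1):1^1=0 -> mex({0, 2, 3}) = 1
G(5): splits (0,4):0^1=1 (1,3):1^3=2 (2,2):2^2=0 (0,3):0^3=3 (1,2):1^2=3 -> mex({0, 1, 2, 3}) = 4
G(6) = mex({0, 1, 2, 4}) = 3
G(7) = mex({0, 1, 3, 4, 5}) = 2
G(8) = mex({0, 2, 3, 5, 6}) = 1
G(9) = mex({0, 1, 2, 3, 6, 7}) = 4
G(10) = mex({0, 1, 3, 4, 5, 7}) = 2
G(11) = mex({0, 1, 2, 3, 4, 5}) = 6
G(12) = mex({0, 1, 2, 3, 5, 6, 7}) = 4
G(13) = mex({0, 2, 3, 4, 6, 7}) = 1
G(14) = mex({0, 1, 4, 5, 6, 7}) = 2
G(15) = mex({0, 1, 2, 3, 4, 5, 6}) = 7
G(16) = mex({0, 2, 3, 5, 6, 7}) = 1
G(17) = mex({0, 1, 2, 3, 5, 6, 7}) = 4
G(18) = mex({0, 1, 2, 4, 5, 6}) = 3
G(19) = mex({0, 1, 3, 4, 5, 7}) = 2
G(20) = mex({0, 2, 3, 4, 5, 6, 7}) = 1
G(21) = mex({0, 1, 2, 3, 5, 6, 7}) = 4
G(22) = mex({0, 1, 2, 3, 4, 5, 7}) = 6
G(23) = mex({0, 1, 2, 3, 4, 5, 6}) = 7
G(24) = mex({0, 1, 2, 3, 5, 6, 7}) = 4
G(25) = mex({0, 2, 3, 4, 6, 7}) = 1
G(26) = mex({0, 1, 3, 4, 5, 6, 7}) = 2
G(27) = mex({0, 1, 2, 3, 4, 5, 6, 7}) = 8
G(28) = mex({0, 1, 2, 3, 4, 6, 7, 8}) = 5
G(29) = mex({0, 1, 2, 3, 5, 6, 7, 8, 9}) = 4
G(30) = mex({0, 1, 2, 3, 4, 5, 6, 9, 10}) = 7
G(31) = mex({0, 1, 3, 4, 5, 7, 10, 11}) = 2
G(32) = mex({0, 2, 3, 4, 5, 6, 7, 9, 11}) = 1
G(33) = mex({0, 1, 2, 3, 4, 5, 6, 7, 9, 12}) = 8
G(34) = mex({0, 1, 2, 3, 4, 5, 7, 8, 11, 12}) = 6
G(35) = mex({0, 1, 2, 3, 4, 5, 6, 8, 9, 10, 11}) = 7
G(36) = mex({0, 1, 2, 3, 5, 6, 7, 9, 10}) = 4
G(37) = mex({0, 2, 3, 4, 6, 7, 9, 10, 11, 12}) = 1
G(38) = mex({0, 1, 3, 4, 5, 6, 7, 9, 10, 11, 12}) = 2
G(39) = mex({0, 1, 2, 4, 5, 6, 7, 9, 10, 12, 14}) = 3
G(40) = mex({0, 2, 3, 4, 6, 7, 11, 12, 14}) = 1
G(41) = mex({0, 1, 2, 3, 5, 6, 7, 9, 10, 11, 12}) = 4
G(42) = mex({0, 1, 2, 3, 4, 5, 6, 9, 10}) = 7
G(43) = mex({0, 1, 3, 4, 5, 7, 9, 10, 12, 15}) = 2
G(44) = mex({0, 2, 3, 4, 5, 6, 7, 9, 10, 12, 15}) = 1
G(45) = mex({0, 1, 2, 3, 4, 5, 6, 7, 9, 10, 12, 14}) = 8
G(46) = mex({0, 1, 3, 4, 5, 7, 8, 11, 12, 14}) = 2
G(47) = mex({0, 1, 2, 3, 4, 5, 6, 8, 9, 10, 11, 12}) = 7
G(48) = mex({0, 1, 2, 3, 5, 6, 7, 9, 10}) = 4
G(49) = mex({0, 2, 3, 4, 6, 7, 9, 10, 11, 12, 15}) = 1
G(50) = mex({0, 1, 4, 5, 6, 7, 9, 11, 12, 14, 15}) = 2
G(51) = mex({0, 1, 2, 3, 4, 5, 6, 7, 9, 12, 14, 15}) = 8
G(52) = mex({0, 2, 3, 4, 5, 6, 7, 8, 11, 12, 15}) = 1
G(53) = mex({0, 1, 2, 3, 5, 6, 7, 8, 9, 10, 11, 12}) = 4
G(54) = mex({0, 1, 2, 3, 4, 5, 6, 9, 10}) = 7
G(55) = mex({0, 1, 3, 4, 5, 7, 9, 10, 11, 12}) = 2
G(56) = mex({0, 2, 3, 4, 5, 6, 7, 9, 10, 11, 12, 13, 14}) = 1
G(57) = mex({0, 1, 2, 3, 5, 6, 7, 9, 10, 12, 13, 14, 15}) = 4
G(58) = mex({0, 1, 3, 4, 5, 7, 11, 12, 14, 15}) = 2
G(59) = mex({0, 1, 2, 3, 4, 5, 6, 9, 10, 11, 12, 15}) = 7
Therefore G(59) = 7.

7


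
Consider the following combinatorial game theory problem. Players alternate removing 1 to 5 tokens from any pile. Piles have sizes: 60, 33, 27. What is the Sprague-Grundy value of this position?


Subtraction set: {1, 2, 3, 4, 5}
For this subtraction set, G(n) = n mod 6 (period = max + 1 = 6).
Pile 1 (size 60): G(60) = 60 mod 6 = 0
Pile 2 (size 33): G(33) = 33 mod 6 = 3
Pile 3 (size 27): G(27) = 27 mod 6 = 3
Total Grundy value = XOR of all: 0 XOR 3 XOR 3 = 0

0


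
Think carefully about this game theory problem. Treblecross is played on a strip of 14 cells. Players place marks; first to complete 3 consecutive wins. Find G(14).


Treblecross: place X on empty cells; 3-in-a-row wins.
Playing within two cells of an existing X lets the opponent win at once, so sensible play treats the cells i-2..i+2 around each X as dead. The player left with no safe cell loses, so this is a normal-play take-away game on strips of safe cells.
Placing X at cell i (0-indexed) of a strip of k safe cells leaves independent strips of sizes max(0, i-2) and max(0, k-i-3). Hence G(k) = mex{ G(max(0,i-2)) XOR G(max(0,k-i-3)) : 0 <= i < k }, with G(0) = 0.
G(1): splits (0,0):0^0=0 -> mex({0}) = 1
G(2): splits (0,0):0^0=0 -> mex({0}) = 1
G(3): splits (0,0):0^0=0 -> mex({0}) = 1
G(4): splits (0,1):0^1=1 (0,0):0^0=0 -> mex({0, 1}) = 2
G(5): splits (0,2):0^1=1 (0,1):0^1=1 (0,0):0^0=0 -> mex({0, 1}) = 2
G(6) = mex({1}) = 0
G(7) = mex({0, 1, 2}) = 3
G(8) = mex({0, 1, 2}) = 3
G(9) = mex({0, 2}) = 1
G(10) = mex({0, 2, 3}) = 1
G(11) = mex({0, 3}) = 1
G(12) = mex({1, 3}) = 0
G(13) = mex({0, 1, 2, 3}) = 4
G(14) = mex({0, 1, 2}) = 3
Therefore G(14) = 3.

3


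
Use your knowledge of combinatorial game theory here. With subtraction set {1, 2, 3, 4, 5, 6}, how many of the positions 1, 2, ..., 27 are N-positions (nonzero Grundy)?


Subtraction set S = {1, 2, 3, 4, 5, 6}, so G(n) = n mod 7.
G(n) = 0 when n is a multiple of 7.
Multiples of 7 in [1, 27]: 3
N-positions (nonzero Grundy) = 27 - 3 = 24

24


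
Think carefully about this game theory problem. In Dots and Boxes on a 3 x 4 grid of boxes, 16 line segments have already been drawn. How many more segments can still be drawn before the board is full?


Grid: 3 x 4 boxes, i.e. 4 rows and 5 columns of dots.
Horizontal edges: (rows + 1) * cols = 4 * 4 = 16
Vertical edges: rows * (cols + 1) = 3 * 5 = 15
Total edges: 16 + 15 = 31
Edges drawn: 16
Remaining: 31 - 16 = 15

15


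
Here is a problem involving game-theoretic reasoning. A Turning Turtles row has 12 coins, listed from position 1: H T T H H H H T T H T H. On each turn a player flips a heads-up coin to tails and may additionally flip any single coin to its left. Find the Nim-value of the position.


Coins: H T T H H H H T T H T H
Key fact: a single head at position k behaves exactly like a Nim heap of size k (turning it to T and optionally flipping a coin at j < k corresponds to moving the heap from k to j, or to 0), and heads combine as a disjunctive sum (two heads at the same place would cancel, matching j XOR j = 0). So the Nim-value is the XOR of the 1-indexed positions of the heads.
Face-up positions (1-indexed): [1, 4, 5, 6, 7, 10, 12]
XOR 0 with 1: 0 XOR 1 = 1
XOR 1 with 4: 1 XOR 4 = 5
XOR 5 with 5: 5 XOR 5 = 0
XOR 0 with 6: 0 XOR 6 = 6
XOR 6 with 7: 6 XOR 7 = 1
XOR 1 with 10: 1 XOR 10 = 11
XOR 11 with 12: 11 XOR 12 = 7
Nim-value = 7

7


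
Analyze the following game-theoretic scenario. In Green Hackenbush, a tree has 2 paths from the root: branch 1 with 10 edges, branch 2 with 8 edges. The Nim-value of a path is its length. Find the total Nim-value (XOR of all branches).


The tree has 2 branches from the ground vertex.
In Green Hackenbush, the Nim-value of a simple path of length k is k.
Branch 1: length 10, Nim-value = 10
Branch 2: length 8, Nim-value = 8
Total Nim-value = XOR of all branch values:
0 XOR 10 = 10
10 XOR 8 = 2
Nim-value of the tree = 2

2


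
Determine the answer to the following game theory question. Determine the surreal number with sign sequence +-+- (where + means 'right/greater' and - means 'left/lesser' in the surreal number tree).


Sign expansion: +-+-
Rule: track bounds (lo, hi), initially (-inf, +inf). On '+', the current value becomes lo and we move to the simplest number in (value, hi): value + 1 if hi = +inf, otherwise the midpoint (value + hi)/2. On '-', the current value becomes hi and we move to value - 1 if lo = -inf, otherwise the midpoint (lo + value)/2.
Start at 0.
Step 1: sign = +, move right. Bounds: (0, +inf). Value = 1
Step 2: sign = -, move left. Bounds: (0, 1). Value = 1/2
Step 3: sign = +, move right. Bounds: (1/2, 1). Value = 3/4
Step 4: sign = -, move left. Bounds: (1/2, 3/4). Value = 5/8
The surreal number with sign expansion +-+- is 5/8.

5/8


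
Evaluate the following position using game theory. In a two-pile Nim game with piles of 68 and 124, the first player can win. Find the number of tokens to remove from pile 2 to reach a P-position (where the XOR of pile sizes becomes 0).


Piles: 68 and 124
Current XOR: 68 XOR 124 = 56 (non-zero, so this is an N-position).
To make the XOR zero, we need to find a move that balances the piles.
For pile 2 (size 124): target = 124 XOR 56 = 68
We reduce pile 2 from 124 to 68.
Tokens removed: 124 - 68 = 56
Verification: 68 XOR 68 = 0

56


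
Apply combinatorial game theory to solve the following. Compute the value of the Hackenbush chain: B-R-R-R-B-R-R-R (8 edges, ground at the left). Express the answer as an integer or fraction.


Edges (from ground): B-R-R-R-B-R-R-R
By Berlekamp's sign-expansion rule, a Blue-Red Hackenbush stalk has the value of the surreal number whose sign sequence is the edge sequence with B -> + and R -> -.
Sign sequence: +---+---
Trace the sign expansion in the surreal number tree, starting from 0:
Edge 1: B (sign +) -> bounds (0, +inf), value = 1
Edge 2: R (sign -) -> bounds (0, 1), value = 1/2
Edge 3: R (sign -) -> bounds (0, 1/2), value = 1/4
Edge 4: R (sign -) -> bounds (0, 1/4), value = 1/8
Edge 5: B (sign +) -> bounds (1/8, 1/4), value = 3/16
Edge 6: R (sign -) -> bounds (1/8, 3/16), value = 5/32
Edge 7: R (sign -) -> bounds (1/8, 5/32), value = 9/64
Edge 8: R (sign -) -> bounds (1/8, 9/64), value = 17/128
Game value = 17/128

17/128


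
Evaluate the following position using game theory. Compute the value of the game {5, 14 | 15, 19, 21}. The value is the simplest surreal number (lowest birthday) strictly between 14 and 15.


Left options: {5, 14}, max = 14
Right options: {15, 19, 21}, min = 15
All options are numbers and max(Left) < min(Right), so by the simplicity theorem the value is the simplest (earliest-born) number strictly between 14 and 15.
No integer lies strictly between 14 and 15, so the value is the dyadic rational m/2^k in the interval with the smallest k (then m odd); search k = 1, 2, ...:
Denominator 2: 29/2 lies strictly between 14 and 15 -- found.
The simplest number in the interval is 29/2.
Game value = 29/2

29/2


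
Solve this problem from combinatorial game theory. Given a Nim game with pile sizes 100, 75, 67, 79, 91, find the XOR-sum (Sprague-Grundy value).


We need the XOR (exclusive or) of all pile sizes.
After XOR-ing pile 1 (size 100): 0 XOR 100 = 100
After XOR-ing pile 2 (size 75): 100 XOR 75 = 47
After XOR-ing pile 3 (size 67): 47 XOR 67 = 108
After XOR-ing pile 4 (size 79): 108 XOR 79 = 35
After XOR-ing pile 5 (size 91): 35 XOR 91 = 120
The Nim-value of this position is 120.

120


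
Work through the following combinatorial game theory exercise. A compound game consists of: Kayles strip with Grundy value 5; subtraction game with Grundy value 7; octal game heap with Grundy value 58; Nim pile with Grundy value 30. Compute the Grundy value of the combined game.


By the Sprague-Grundy theorem, the Grundy value of a sum of games is the XOR of individual Grundy values.
Kayles strip: Grundy value = 5. Running XOR: 0 XOR 5 = 5
subtraction game: Grundy value = 7. Running XOR: 5 XOR 7 = 2
octal game heap: Grundy value = 58. Running XOR: 2 XOR 58 = 56
Nim pile: Grundy value = 30. Running XOR: 56 XOR 30 = 38
The combined Grundy value is 38.

38


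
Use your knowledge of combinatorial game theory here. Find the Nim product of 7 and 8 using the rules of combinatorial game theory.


Nim multiplication is bilinear over XOR: (u XOR v) * w = (u*w) XOR (v*w).
So we split each operand into its bit components and XOR the pairwise Nim products.
7 = 1 + 2 + 4 (as XOR of powers of 2).
8 = 8 (as XOR of powers of 2).
Using the standard Nim-product table on single bits:
  2*2 = 3,   2*4 = 8,   2*8 = 12,
  4*4 = 6,   4*8 = 11,  8*8 = 13,
and  1*x = x (identity), k*l = l*k (commutative).
Pairwise Nim products:
  1 * 8 = 8
  2 * 8 = 12
  4 * 8 = 11
XOR them: 8 XOR 12 XOR 11 = 15.
Result: 7 * 8 = 15 (in Nim).

15


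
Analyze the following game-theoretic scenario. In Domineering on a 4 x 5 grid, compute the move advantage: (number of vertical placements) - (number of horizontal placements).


Board is 4 x 5 (rows x cols).
Left (vertical) placements: (rows-1) * cols = 3 * 5 = 15
Right (horizontal) placements: rows * (cols-1) = 4 * 4 = 16
Advantage = Left - Right = 15 - 16 = -1

-1


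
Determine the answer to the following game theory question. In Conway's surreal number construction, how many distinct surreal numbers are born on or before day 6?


Day 0: {|} = 0 is born. Count = 1.
Day n: the number of surreal numbers born by day n is 2^(n+1) - 1.
By day 0: 2^1 - 1 = 1
By day 1: 2^2 - 1 = 3
By day 2: 2^3 - 1 = 7
By day 3: 2^4 - 1 = 15
By day 4: 2^5 - 1 = 31
By day 5: 2^6 - 1 = 63
By day 6: 2^7 - 1 = 127
By day 6: 127 surreal numbers.

127


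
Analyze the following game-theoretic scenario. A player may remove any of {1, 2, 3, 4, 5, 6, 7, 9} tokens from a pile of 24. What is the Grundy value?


The subtraction set is S = {1, 2, 3, 4, 5, 6, 7, 9}.
G(k) = mex{ G(k - s) : s in S, s <= k }. We compute iteratively: G(0) = 0.
G(1) = mex({0}) = 1
G(2) = mex({0, 1}) = 2
G(3) = mex({0, 1, 2}) = 3
G(4) = mex({0, 1, 2, 3}) = 4
G(5) = mex({0, 1, 2, 3, 4}) = 5
G(6) = mex({0, 1, 2, 3, 4, 5}) = 6
G(7) = mex({0, 1, 2, 3, 4, 5, 6}) = 7
G(8) = mex({1, 2, 3, 4, 5, 6, 7}) = 0
G(9) = mex({0, 2, 3, 4, 5, 6, 7}) = 1
G(10) = mex({0, 1, 3, 4, 5, 6, 7}) = 2
G(11) = mex({0, 1, 2, 4, 5, 6, 7}) = 3
G(12) = mex({0, 1, 2, 3, 5, 6, 7}) = 4
G(13) = mex({0, 1, 2, 3, 4, 6, 7}) = 5
G(14) = mex({0, 1, 2, 3, 4, 5, 7}) = 6
G(15) = mex({0, 1, 2, 3, 4, 5, 6}) = 7
G(16) = mex({1, 2, 3, 4, 5, 6, 7}) = 0
Observe that G(8)..G(16) = 0, 1, 2, 3, 4, 5, 6, 7, 0 repeats G(0)..G(8) = 0, 1, 2, 3, 4, 5, 6, 7, 0.
For k >= max(S) = 9, G(k) is determined by the previous 9 values G(k-9)..G(k-1); a window of 9 consecutive values has recurred shifted by 8, so by induction G(k + 8) = G(k) for all k >= 0: the sequence is periodic from the start with period 8.
One period: G(0..7) = 0, 1, 2, 3, 4, 5, 6, 7.
24 mod 8 = 0, so G(24) = G(0) = 0.

0


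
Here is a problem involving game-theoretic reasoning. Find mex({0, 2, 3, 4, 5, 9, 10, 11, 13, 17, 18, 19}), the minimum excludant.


Set = {0, 2, 3, 4, 5, 9, 10, 11, 13, 17, 18, 19}
0 is in the set.
1 is NOT in the set. This is the mex.
mex = 1

1


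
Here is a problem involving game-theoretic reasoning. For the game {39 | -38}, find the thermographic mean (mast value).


Game = {39 | -38}, a switch {a | b} with numbers a > b.
Its thermograph has left wall a - t and right wall b + t, which meet at t = (a - b)/2, where both equal (a + b)/2. So the mast (mean value) is at (a + b)/2.
Mean = (39 + (-38))/2 = 1/2 = 1/2

1/2


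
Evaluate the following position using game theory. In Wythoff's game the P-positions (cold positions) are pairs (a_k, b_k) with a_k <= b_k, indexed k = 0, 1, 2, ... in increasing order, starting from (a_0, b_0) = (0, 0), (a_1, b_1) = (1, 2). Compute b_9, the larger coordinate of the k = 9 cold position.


By Wythoff's theorem, a_k = floor(k * phi) and b_k = floor(k * phi^2) = a_k + k, where phi = (1 + sqrt(5))/2 is the golden ratio.
phi = (1 + sqrt(5))/2 = 1.618034
phi^2 = phi + 1 = 2.618034
k = 9
k * phi^2 = 9 * 2.618034 = 23.562306
b_9 = floor(k * phi^2) = 23 (check: a_9 + k = 14 + 9 = 23)

23


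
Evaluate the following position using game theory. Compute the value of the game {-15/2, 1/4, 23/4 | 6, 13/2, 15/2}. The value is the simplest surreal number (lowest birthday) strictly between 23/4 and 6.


Left options: {-15/2, 1/4, 23/4}, max = 23/4
Right options: {6, 13/2, 15/2}, min = 6
All options are numbers and max(Left) < min(Right), so by the simplicity theorem the value is the simplest (earliest-born) number strictly between 23/4 and 6.
No integer lies strictly between 23/4 and 6, so the value is the dyadic rational m/2^k in the interval with the smallest k (then m odd); search k = 1, 2, ...:
Denominator 2: no odd multiple of 1/2 lies strictly between 23/4 and 6.
Denominator 4: no odd multiple of 1/4 lies strictly between 23/4 and 6.
Denominator 8: 47/8 lies strictly between 23/4 and 6 -- found.
The simplest number in the interval is 47/8.
Game value = 47/8

47/8


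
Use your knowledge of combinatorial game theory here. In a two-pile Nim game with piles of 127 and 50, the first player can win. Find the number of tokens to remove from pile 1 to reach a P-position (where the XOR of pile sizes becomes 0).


Piles: 127 and 50
Current XOR: 127 XOR 50 = 77 (non-zero, so this is an N-position).
To make the XOR zero, we need to find a move that balances the piles.
For pile 1 (size 127): target = 127 XOR 77 = 50
We reduce pile 1 from 127 to 50.
Tokens removed: 127 - 50 = 77
Verification: 50 XOR 50 = 0

77
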